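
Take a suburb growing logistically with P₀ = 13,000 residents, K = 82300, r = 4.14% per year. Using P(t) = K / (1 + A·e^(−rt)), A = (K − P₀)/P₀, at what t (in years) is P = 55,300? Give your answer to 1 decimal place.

t ≈ 57.7 years

A = (82300 − 13000)/13000 = 5.33077
55300 = 82300/(1 + 5.33077·e^(−0.0414t)) → 1 + 5.33077·e^(−0.0414t) = 1.48825
e^(−0.0414t) = 0.09159 → t = ln(10.91821)/0.0414 = 2.39043/0.0414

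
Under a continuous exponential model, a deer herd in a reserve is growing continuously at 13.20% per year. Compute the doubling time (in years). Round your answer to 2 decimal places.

doubling time ≈ 5.25 years

doubling time = ln(2) / |r| = 0.69315 / 0.132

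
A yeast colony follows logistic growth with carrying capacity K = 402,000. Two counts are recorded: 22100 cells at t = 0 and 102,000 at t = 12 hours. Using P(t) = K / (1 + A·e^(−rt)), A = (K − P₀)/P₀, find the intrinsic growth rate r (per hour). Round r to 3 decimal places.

A = (402000 − 22100)/22100 = 17.19005
102000 = 402000/(1 + 17.19005·e^(−r·12)) → e^(−12r) = (3.94118 − 1)/17.19005 = 0.171098
r = −ln(0.171098)/12 = 1.76552/12

r ≈ 0.147 per hour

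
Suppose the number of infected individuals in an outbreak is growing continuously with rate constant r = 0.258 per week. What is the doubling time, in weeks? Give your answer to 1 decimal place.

doubling time ≈ 2.7 weeks

doubling time = ln(2) / |r| = 0.69315 / 0.258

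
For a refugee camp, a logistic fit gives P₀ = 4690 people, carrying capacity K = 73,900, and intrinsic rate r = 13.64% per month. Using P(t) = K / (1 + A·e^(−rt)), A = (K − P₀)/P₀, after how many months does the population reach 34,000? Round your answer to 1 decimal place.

t ≈ 18.6 months

A = (73900 − 4690)/4690 = 14.75693
34000 = 73900/(1 + 14.75693·e^(−0.1364t)) → 1 + 14.75693·e^(−0.1364t) = 2.17353
e^(−0.1364t) = 0.079524 → t = ln(12.57483)/0.1364 = 2.5317/0.1364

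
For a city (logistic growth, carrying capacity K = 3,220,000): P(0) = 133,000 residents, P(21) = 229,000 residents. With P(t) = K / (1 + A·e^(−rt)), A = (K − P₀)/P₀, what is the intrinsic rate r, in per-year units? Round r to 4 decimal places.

r ≈ 0.0274 per year

A = (3220000 − 133000)/133000 = 23.21053
229000 = 3220000/(1 + 23.21053·e^(−r·21)) → e^(−21r) = (14.06114 − 1)/23.21053 = 0.562725
r = −ln(0.562725)/21 = 0.57496/21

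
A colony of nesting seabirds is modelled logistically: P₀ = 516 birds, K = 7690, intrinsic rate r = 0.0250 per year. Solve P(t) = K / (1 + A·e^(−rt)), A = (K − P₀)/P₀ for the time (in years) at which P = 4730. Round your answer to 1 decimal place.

t ≈ 124.0 years

A = (7690 − 516)/516 = 13.9031
4730 = 7690/(1 + 13.9031·e^(−0.025t)) → 1 + 13.9031·e^(−0.025t) = 1.62579
e^(−0.025t) = 0.045011 → t = ln(22.21678)/0.025 = 3.10085/0.025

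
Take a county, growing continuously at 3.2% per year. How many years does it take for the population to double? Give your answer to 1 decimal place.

doubling time ≈ 21.7 years

doubling time = ln(2) / |r| = 0.69315 / 0.032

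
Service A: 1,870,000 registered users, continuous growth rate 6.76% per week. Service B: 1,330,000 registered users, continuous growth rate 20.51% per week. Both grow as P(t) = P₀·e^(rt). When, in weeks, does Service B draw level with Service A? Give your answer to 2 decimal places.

1870000·e^(0.0676t) = 1330000·e^(0.2051t)
1870000/1330000 = e^((0.2051 − 0.0676)t) → ln(1.40602) = 0.1375·t
t = 0.34076 / 0.1375

t ≈ 2.48 weeks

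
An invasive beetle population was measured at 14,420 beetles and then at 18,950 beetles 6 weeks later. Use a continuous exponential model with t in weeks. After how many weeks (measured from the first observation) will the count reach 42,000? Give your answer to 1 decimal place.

r = ln(18950/14420) / 6 ≈ 0.045531 per week
t = ln(42000/14420) / r = 1.06905 / 0.045531 ≈ 23.48

t ≈ 23.5 weeks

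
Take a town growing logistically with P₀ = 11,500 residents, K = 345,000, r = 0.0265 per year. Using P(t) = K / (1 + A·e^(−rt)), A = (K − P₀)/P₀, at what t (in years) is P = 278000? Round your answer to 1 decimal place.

t ≈ 180.8 years

A = (345000 − 11500)/11500 = 29
278000 = 345000/(1 + 29·e^(−0.0265t)) → 1 + 29·e^(−0.0265t) = 1.24101
e^(−0.0265t) = 0.008311 → t = ln(120.32836)/0.0265 = 4.79022/0.0265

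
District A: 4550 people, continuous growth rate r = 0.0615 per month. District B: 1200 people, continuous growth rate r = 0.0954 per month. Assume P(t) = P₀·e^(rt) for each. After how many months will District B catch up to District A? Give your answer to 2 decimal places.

t ≈ 39.32 months

4550·e^(0.0615t) = 1200·e^(0.0954t)
4550/1200 = e^((0.0954 − 0.0615)t) → ln(3.79167) = 0.0339·t
t = 1.33281 / 0.0339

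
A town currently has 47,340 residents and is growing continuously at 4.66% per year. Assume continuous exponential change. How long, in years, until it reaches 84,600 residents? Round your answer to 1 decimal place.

84600 = 47340 · e^(0.0466·t)
t = ln(84600/47340) / 0.0466 = ln(1.78707) / 0.0466 = 0.58058 / 0.0466

t ≈ 12.5 years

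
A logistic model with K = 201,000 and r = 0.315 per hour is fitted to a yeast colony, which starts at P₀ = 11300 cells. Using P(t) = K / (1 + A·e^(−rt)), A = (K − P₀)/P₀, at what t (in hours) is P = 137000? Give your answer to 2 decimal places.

A = (201000 − 11300)/11300 = 16.78761
137000 = 201000/(1 + 16.78761·e^(−0.315t)) → 1 + 16.78761·e^(−0.315t) = 1.46715
e^(−0.315t) = 0.027827 → t = ln(35.93598)/0.315 = 3.58174/0.315

t ≈ 11.37 hours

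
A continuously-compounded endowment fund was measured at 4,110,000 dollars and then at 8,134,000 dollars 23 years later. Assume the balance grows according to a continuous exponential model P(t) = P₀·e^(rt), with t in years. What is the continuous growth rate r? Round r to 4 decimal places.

r ≈ 0.0297 per year

8134000 = 4110000 · e^(r·23)
e^(23r) = 8134000/4110000 = 1.97908
r = ln(1.97908) / 23 = 0.68263 / 23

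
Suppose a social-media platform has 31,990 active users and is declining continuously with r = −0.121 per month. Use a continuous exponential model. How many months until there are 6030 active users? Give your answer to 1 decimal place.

6030 = 31990 · e^(-0.121·t)
t = ln(6030/31990) / -0.121 = ln(0.1885) / -0.121 = -1.66868 / -0.121

t ≈ 13.8 months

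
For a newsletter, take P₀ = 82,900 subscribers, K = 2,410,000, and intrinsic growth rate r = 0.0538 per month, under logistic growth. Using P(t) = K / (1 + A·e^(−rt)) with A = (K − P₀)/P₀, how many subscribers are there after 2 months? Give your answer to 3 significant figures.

A = (2410000 − 82900)/82900 = 28.07117
P(2) = 2410000 / (1 + 28.07117·e^(−0.0538·2)) = 2410000 / (1 + 28.07117·0.897987)
= 2410000 / 26.20754 ≈ 91958.28

≈ 92,000 subscribers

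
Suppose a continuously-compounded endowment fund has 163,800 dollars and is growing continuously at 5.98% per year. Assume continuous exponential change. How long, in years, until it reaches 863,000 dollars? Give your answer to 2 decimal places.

t ≈ 27.79 years

863000 = 163800 · e^(0.0598·t)
t = ln(863000/163800) / 0.0598 = ln(5.26862) / 0.0598 = 1.66177 / 0.0598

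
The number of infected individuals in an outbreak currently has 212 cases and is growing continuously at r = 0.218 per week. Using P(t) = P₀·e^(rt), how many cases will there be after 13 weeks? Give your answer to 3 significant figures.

P(13) = 212 · e^(0.218·13) = 212 · e^(2.834)
= 212 · 17.01338 ≈ 3606.84

≈ 3,610 cases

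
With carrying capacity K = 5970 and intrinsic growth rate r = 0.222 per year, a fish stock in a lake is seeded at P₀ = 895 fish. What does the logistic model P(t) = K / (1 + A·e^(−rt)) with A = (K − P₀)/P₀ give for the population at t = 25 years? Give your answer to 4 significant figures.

A = (5970 − 895)/895 = 5.67039
P(25) = 5970 / (1 + 5.67039·e^(−0.222·25)) = 5970 / (1 + 5.67039·0.003887)
= 5970 / 1.02204 ≈ 5841.24

≈ 5,841 fish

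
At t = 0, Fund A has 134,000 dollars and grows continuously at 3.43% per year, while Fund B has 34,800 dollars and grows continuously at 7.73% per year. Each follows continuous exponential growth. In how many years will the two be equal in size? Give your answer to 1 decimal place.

t ≈ 31.4 years

134000·e^(0.0343t) = 34800·e^(0.0773t)
134000/34800 = e^((0.0773 − 0.0343)t) → ln(3.85057) = 0.043·t
t = 1.34822 / 0.043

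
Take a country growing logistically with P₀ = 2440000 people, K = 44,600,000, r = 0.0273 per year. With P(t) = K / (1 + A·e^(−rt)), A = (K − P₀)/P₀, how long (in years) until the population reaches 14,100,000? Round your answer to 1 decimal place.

t ≈ 76.1 years

A = (44600000 − 2440000)/2440000 = 17.27869
14100000 = 44600000/(1 + 17.27869·e^(−0.0273t)) → 1 + 17.27869·e^(−0.0273t) = 3.16312
e^(−0.0273t) = 0.12519 → t = ln(7.98785)/0.0273 = 2.07792/0.0273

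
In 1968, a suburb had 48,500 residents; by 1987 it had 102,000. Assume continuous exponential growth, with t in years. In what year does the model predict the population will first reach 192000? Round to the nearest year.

r = ln(102000/48500) / 19 = 0.74341/19 ≈ 0.039127 per year
t = ln(192000/48500) / r = 1.37593/0.039127 ≈ 35.17 years after 1968

year 2003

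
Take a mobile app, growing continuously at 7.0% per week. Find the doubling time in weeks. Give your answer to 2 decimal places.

doubling time ≈ 9.90 weeks

doubling time = ln(2) / |r| = 0.69315 / 0.07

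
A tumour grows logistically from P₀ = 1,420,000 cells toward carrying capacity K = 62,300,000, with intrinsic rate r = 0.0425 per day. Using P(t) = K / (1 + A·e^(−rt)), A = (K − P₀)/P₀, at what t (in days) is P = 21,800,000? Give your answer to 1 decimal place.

A = (62300000 − 1420000)/1420000 = 42.87324
21800000 = 62300000/(1 + 42.87324·e^(−0.0425t)) → 1 + 42.87324·e^(−0.0425t) = 2.8578
e^(−0.0425t) = 0.043332 → t = ln(23.07745)/0.0425 = 3.13886/0.0425

t ≈ 73.9 days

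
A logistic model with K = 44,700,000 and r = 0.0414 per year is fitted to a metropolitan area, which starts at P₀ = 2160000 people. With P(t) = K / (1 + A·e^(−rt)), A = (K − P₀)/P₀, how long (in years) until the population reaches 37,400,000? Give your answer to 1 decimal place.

A = (44700000 − 2160000)/2160000 = 19.69444
37400000 = 44700000/(1 + 19.69444·e^(−0.0414t)) → 1 + 19.69444·e^(−0.0414t) = 1.19519
e^(−0.0414t) = 0.009911 → t = ln(100.9003)/0.0414 = 4.61413/0.0414

t ≈ 111.5 years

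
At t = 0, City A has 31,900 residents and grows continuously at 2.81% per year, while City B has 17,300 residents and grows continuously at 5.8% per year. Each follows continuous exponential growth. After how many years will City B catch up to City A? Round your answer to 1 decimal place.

t ≈ 20.5 years

31900·e^(0.0281t) = 17300·e^(0.058t)
31900/17300 = e^((0.058 − 0.0281)t) → ln(1.84393) = 0.0299·t
t = 0.6119 / 0.0299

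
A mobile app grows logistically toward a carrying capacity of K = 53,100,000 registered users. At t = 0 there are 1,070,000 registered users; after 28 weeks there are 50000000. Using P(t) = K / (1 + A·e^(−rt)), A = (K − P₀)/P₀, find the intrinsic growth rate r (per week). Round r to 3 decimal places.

A = (53100000 − 1070000)/1070000 = 48.62617
50000000 = 53100000/(1 + 48.62617·e^(−r·28)) → e^(−28r) = (1.062 − 1)/48.62617 = 0.001275
r = −ln(0.001275)/28 = 6.66478/28

r ≈ 0.238 per week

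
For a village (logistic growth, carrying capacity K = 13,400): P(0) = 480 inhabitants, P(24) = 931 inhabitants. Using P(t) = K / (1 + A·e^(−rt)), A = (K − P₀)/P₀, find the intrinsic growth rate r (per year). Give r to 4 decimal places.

r ≈ 0.0291 per year

A = (13400 − 480)/480 = 26.91667
931 = 13400/(1 + 26.91667·e^(−r·24)) → e^(−24r) = (14.39313 − 1)/26.91667 = 0.497577
r = −ln(0.497577)/24 = 0.698/24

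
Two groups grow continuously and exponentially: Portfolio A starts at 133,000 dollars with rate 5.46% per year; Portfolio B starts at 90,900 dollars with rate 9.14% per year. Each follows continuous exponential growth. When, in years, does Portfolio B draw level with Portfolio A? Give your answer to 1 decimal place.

t ≈ 10.3 years

133000·e^(0.0546t) = 90900·e^(0.0914t)
133000/90900 = e^((0.0914 − 0.0546)t) → ln(1.46315) = 0.0368·t
t = 0.38059 / 0.0368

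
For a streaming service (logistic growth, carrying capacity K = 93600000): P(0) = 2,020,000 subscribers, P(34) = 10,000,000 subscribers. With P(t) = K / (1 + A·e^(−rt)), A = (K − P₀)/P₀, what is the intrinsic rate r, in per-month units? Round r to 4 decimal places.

A = (93600000 − 2020000)/2020000 = 45.33663
10000000 = 93600000/(1 + 45.33663·e^(−r·34)) → e^(−34r) = (9.36 − 1)/45.33663 = 0.184398
r = −ln(0.184398)/34 = 1.69066/34

r ≈ 0.0497 per month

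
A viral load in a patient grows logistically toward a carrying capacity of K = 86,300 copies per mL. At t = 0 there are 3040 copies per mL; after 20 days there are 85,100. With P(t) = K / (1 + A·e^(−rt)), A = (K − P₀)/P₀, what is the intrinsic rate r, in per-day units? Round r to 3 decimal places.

r ≈ 0.379 per day

A = (86300 − 3040)/3040 = 27.38816
85100 = 86300/(1 + 27.38816·e^(−r·20)) → e^(−20r) = (1.0141 − 1)/27.38816 = 0.000515
r = −ln(0.000515)/20 = 7.57162/20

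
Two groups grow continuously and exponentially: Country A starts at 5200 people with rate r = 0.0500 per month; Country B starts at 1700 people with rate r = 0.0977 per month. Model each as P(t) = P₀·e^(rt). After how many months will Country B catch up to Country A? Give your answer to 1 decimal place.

5200·e^(0.05t) = 1700·e^(0.0977t)
5200/1700 = e^((0.0977 − 0.05)t) → ln(3.05882) = 0.0477·t
t = 1.11803 / 0.0477

t ≈ 23.4 months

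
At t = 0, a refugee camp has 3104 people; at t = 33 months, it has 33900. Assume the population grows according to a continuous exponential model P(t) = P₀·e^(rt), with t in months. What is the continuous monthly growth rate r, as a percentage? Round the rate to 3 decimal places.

33900 = 3104 · e^(r·33)
e^(33r) = 33900/3104 = 10.92139
r = ln(10.92139) / 33 = 2.39072 / 33

r ≈ 7.245% per month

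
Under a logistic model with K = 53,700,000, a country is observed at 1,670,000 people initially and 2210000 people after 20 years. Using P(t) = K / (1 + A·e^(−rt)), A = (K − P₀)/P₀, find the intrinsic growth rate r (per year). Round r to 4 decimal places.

r ≈ 0.0145 per year

A = (53700000 − 1670000)/1670000 = 31.15569
2210000 = 53700000/(1 + 31.15569·e^(−r·20)) → e^(−20r) = (24.29864 − 1)/31.15569 = 0.747813
r = −ln(0.747813)/20 = 0.2906/20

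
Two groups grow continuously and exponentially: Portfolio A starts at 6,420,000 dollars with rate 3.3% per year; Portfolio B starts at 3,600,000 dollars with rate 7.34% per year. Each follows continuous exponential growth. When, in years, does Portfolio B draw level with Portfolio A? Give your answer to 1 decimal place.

6420000·e^(0.033t) = 3600000·e^(0.0734t)
6420000/3600000 = e^((0.0734 − 0.033)t) → ln(1.78333) = 0.0404·t
t = 0.57848 / 0.0404

t ≈ 14.3 years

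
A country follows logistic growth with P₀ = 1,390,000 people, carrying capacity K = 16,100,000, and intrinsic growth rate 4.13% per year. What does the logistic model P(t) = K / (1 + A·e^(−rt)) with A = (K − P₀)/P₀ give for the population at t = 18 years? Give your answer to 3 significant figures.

A = (16100000 − 1390000)/1390000 = 10.58273
P(18) = 16100000 / (1 + 10.58273·e^(−0.0413·18)) = 16100000 / (1 + 10.58273·0.475494)
= 16100000 / 6.03203 ≈ 2669084.19

≈ 2,670,000 people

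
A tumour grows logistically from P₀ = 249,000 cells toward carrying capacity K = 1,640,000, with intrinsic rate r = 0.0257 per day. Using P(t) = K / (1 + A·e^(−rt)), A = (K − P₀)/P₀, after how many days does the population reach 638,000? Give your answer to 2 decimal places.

A = (1640000 − 249000)/249000 = 5.58635
638000 = 1640000/(1 + 5.58635·e^(−0.0257t)) → 1 + 5.58635·e^(−0.0257t) = 2.57053
e^(−0.0257t) = 0.281138 → t = ln(3.55697)/0.0257 = 1.26891/0.0257

t ≈ 49.37 days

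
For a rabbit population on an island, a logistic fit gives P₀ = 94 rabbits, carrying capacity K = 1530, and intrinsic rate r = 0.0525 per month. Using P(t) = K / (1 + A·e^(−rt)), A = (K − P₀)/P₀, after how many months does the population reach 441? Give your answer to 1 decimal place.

t ≈ 34.7 months

A = (1530 − 94)/94 = 15.2766
441 = 1530/(1 + 15.2766·e^(−0.0525t)) → 1 + 15.2766·e^(−0.0525t) = 3.46939
e^(−0.0525t) = 0.161645 → t = ln(6.18639)/0.0525 = 1.82235/0.0525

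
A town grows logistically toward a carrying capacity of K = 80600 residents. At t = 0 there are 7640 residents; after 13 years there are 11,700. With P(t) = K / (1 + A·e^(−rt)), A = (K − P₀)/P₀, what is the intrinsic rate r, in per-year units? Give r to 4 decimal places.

A = (80600 − 7640)/7640 = 9.54974
11700 = 80600/(1 + 9.54974·e^(−r·13)) → e^(−13r) = (6.88889 − 1)/9.54974 = 0.616654
r = −ln(0.616654)/13 = 0.48345/13

r ≈ 0.0372 per year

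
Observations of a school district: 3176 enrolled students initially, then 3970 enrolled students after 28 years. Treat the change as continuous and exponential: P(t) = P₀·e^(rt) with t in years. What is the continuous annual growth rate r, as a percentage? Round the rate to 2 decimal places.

3970 = 3176 · e^(r·28)
e^(28r) = 3970/3176 = 1.25
r = ln(1.25) / 28 = 0.22314 / 28

r ≈ 0.80% per year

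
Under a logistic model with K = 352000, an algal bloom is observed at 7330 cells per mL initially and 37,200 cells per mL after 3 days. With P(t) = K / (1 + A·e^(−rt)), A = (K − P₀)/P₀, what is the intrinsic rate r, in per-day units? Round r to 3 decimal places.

A = (352000 − 7330)/7330 = 47.02183
37200 = 352000/(1 + 47.02183·e^(−r·3)) → e^(−3r) = (9.46237 − 1)/47.02183 = 0.179967
r = −ln(0.179967)/3 = 1.71498/3

r ≈ 0.572 per day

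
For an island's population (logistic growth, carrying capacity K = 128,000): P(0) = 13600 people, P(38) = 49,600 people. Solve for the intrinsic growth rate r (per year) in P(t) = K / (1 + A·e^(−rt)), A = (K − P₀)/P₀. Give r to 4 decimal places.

r ≈ 0.0440 per year

A = (128000 − 13600)/13600 = 8.41176
49600 = 128000/(1 + 8.41176·e^(−r·38)) → e^(−38r) = (2.58065 − 1)/8.41176 = 0.187909
r = −ln(0.187909)/38 = 1.6718/38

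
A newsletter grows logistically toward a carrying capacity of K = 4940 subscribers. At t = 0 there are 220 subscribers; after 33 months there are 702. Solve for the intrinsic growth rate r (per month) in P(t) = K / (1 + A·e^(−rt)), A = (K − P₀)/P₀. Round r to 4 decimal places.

A = (4940 − 220)/220 = 21.45455
702 = 4940/(1 + 21.45455·e^(−r·33)) → e^(−33r) = (7.03704 − 1)/21.45455 = 0.281387
r = −ln(0.281387)/33 = 1.26802/33

r ≈ 0.0384 per month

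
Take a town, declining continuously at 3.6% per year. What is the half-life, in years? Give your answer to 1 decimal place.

half-life ≈ 19.3 years

half-life = ln(2) / |r| = 0.69315 / 0.036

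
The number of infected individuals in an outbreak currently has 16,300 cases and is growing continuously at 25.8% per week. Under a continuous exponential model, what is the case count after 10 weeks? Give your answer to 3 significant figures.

≈ 215,000 cases

P(10) = 16300 · e^(0.258·10) = 16300 · e^(2.58)
= 16300 · 13.19714 ≈ 215113.35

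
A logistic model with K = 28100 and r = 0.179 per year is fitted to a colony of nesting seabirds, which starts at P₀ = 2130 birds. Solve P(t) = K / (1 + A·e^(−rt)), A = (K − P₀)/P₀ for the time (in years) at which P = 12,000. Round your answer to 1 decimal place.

t ≈ 12.3 years

A = (28100 − 2130)/2130 = 12.19249
12000 = 28100/(1 + 12.19249·e^(−0.179t)) → 1 + 12.19249·e^(−0.179t) = 2.34167
e^(−0.179t) = 0.11004 → t = ln(9.08757)/0.179 = 2.20691/0.179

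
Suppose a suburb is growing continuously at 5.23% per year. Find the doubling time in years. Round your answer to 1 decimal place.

doubling time = ln(2) / |r| = 0.69315 / 0.0523

doubling time ≈ 13.3 years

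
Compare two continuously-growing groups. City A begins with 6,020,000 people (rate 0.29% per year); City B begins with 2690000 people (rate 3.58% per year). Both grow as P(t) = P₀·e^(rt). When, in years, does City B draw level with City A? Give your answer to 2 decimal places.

t ≈ 24.48 years

6020000·e^(0.0029t) = 2690000·e^(0.0358t)
6020000/2690000 = e^((0.0358 − 0.0029)t) → ln(2.23792) = 0.0329·t
t = 0.80555 / 0.0329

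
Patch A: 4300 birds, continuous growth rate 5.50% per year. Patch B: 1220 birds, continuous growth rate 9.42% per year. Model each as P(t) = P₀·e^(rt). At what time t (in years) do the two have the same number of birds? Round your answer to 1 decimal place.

4300·e^(0.055t) = 1220·e^(0.0942t)
4300/1220 = e^((0.0942 − 0.055)t) → ln(3.52459) = 0.0392·t
t = 1.25976 / 0.0392

t ≈ 32.1 years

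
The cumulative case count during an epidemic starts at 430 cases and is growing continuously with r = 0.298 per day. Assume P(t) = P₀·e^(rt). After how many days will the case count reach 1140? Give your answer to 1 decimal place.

t ≈ 3.3 days

1140 = 430 · e^(0.298·t)
t = ln(1140/430) / 0.298 = ln(2.65116) / 0.298 = 0.975 / 0.298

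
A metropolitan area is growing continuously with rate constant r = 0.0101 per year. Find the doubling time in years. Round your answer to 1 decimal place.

doubling time ≈ 68.6 years

doubling time = ln(2) / |r| = 0.69315 / 0.0101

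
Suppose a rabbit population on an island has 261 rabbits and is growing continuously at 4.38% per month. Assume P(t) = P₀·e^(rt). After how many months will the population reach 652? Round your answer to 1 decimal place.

652 = 261 · e^(0.0438·t)
t = ln(652/261) / 0.0438 = ln(2.49808) / 0.0438 = 0.91552 / 0.0438

t ≈ 20.9 months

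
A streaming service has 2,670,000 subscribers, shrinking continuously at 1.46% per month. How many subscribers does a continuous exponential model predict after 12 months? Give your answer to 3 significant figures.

≈ 2,240,000 subscribers

P(12) = 2670000 · e^(-0.0146·12) = 2670000 · e^(-0.1752)
= 2670000 · 0.83929 ≈ 2240902.02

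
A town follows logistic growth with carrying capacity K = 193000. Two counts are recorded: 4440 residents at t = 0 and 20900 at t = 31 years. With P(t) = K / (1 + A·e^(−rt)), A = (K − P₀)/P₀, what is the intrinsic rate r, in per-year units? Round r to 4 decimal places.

r ≈ 0.0529 per year

A = (193000 − 4440)/4440 = 42.46847
20900 = 193000/(1 + 42.46847·e^(−r·31)) → e^(−31r) = (9.23445 − 1)/42.46847 = 0.193896
r = −ln(0.193896)/31 = 1.64044/31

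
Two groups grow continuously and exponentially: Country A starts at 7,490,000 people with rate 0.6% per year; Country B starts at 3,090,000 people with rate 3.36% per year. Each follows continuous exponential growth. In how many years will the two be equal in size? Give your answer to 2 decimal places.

7490000·e^(0.006t) = 3090000·e^(0.0336t)
7490000/3090000 = e^((0.0336 − 0.006)t) → ln(2.42395) = 0.0276·t
t = 0.8854 / 0.0276

t ≈ 32.08 years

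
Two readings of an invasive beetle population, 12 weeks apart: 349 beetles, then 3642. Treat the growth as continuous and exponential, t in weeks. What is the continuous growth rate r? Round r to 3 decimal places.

r ≈ 0.195 per week

3642 = 349 · e^(r·12)
e^(12r) = 3642/349 = 10.43553
r = ln(10.43553) / 12 = 2.34522 / 12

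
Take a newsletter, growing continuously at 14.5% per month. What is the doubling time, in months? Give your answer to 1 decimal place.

doubling time = ln(2) / |r| = 0.69315 / 0.145

doubling time ≈ 4.8 months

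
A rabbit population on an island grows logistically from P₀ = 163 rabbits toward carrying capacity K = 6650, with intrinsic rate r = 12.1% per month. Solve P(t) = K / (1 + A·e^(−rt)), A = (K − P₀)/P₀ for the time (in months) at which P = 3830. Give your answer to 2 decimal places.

A = (6650 − 163)/163 = 39.79755
3830 = 6650/(1 + 39.79755·e^(−0.121t)) → 1 + 39.79755·e^(−0.121t) = 1.73629
e^(−0.121t) = 0.018501 → t = ln(54.05128)/0.121 = 3.98993/0.121

t ≈ 32.97 months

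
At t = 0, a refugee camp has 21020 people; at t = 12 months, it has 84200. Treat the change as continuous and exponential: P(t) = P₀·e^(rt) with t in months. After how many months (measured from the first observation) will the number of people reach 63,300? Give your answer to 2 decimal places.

r = ln(84200/21020) / 12 ≈ 0.115643 per month
t = ln(63300/21020) / r = 1.10241 / 0.115643 ≈ 9.533

t ≈ 9.53 months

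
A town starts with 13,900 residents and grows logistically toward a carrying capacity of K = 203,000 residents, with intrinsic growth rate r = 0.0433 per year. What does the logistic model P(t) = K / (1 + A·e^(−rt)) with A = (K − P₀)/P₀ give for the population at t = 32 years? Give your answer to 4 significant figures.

A = (203000 − 13900)/13900 = 13.60432
P(32) = 203000 / (1 + 13.60432·e^(−0.0433·32)) = 203000 / (1 + 13.60432·0.250174)
= 203000 / 4.40344 ≈ 46100.31

≈ 46,100 residents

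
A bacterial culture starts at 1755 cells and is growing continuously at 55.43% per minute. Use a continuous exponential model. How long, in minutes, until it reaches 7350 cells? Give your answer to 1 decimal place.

7350 = 1755 · e^(0.5543·t)
t = ln(7350/1755) / 0.5543 = ln(4.18803) / 0.5543 = 1.43223 / 0.5543

t ≈ 2.6 minutes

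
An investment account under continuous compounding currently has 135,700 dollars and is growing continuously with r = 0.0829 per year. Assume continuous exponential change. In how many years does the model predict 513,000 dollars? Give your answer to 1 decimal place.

513000 = 135700 · e^(0.0829·t)
t = ln(513000/135700) / 0.0829 = ln(3.7804) / 0.0829 = 1.32983 / 0.0829

t ≈ 16.0 years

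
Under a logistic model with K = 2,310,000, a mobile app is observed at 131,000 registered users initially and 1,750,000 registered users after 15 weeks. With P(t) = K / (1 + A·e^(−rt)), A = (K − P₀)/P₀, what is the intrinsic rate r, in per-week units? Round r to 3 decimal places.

A = (2310000 − 131000)/131000 = 16.63359
1750000 = 2310000/(1 + 16.63359·e^(−r·15)) → e^(−15r) = (1.32 − 1)/16.63359 = 0.019238
r = −ln(0.019238)/15 = 3.95086/15

r ≈ 0.263 per week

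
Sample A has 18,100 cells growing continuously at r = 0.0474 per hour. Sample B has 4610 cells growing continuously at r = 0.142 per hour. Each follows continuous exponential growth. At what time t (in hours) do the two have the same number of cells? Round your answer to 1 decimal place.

t ≈ 14.5 hours

18100·e^(0.0474t) = 4610·e^(0.142t)
18100/4610 = e^((0.142 − 0.0474)t) → ln(3.92625) = 0.0946·t
t = 1.36768 / 0.0946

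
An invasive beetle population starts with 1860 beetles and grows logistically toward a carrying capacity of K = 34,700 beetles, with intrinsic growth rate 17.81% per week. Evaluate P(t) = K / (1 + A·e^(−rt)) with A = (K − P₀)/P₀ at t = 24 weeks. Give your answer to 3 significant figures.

≈ 27,900 beetles

A = (34700 − 1860)/1860 = 17.65591
P(24) = 34700 / (1 + 17.65591·e^(−0.1781·24)) = 34700 / (1 + 17.65591·0.01392)
= 34700 / 1.24578 ≈ 27854.09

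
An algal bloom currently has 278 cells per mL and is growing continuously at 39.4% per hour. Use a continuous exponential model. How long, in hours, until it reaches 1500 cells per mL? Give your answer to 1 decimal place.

t ≈ 4.3 hours

1500 = 278 · e^(0.394·t)
t = ln(1500/278) / 0.394 = ln(5.39568) / 0.394 = 1.6856 / 0.394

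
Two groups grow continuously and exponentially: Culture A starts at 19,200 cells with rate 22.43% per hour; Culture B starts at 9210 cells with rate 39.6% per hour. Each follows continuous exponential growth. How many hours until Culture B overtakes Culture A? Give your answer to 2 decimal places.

t ≈ 4.28 hours

19200·e^(0.2243t) = 9210·e^(0.396t)
19200/9210 = e^((0.396 − 0.2243)t) → ln(2.08469) = 0.1717·t
t = 0.73462 / 0.1717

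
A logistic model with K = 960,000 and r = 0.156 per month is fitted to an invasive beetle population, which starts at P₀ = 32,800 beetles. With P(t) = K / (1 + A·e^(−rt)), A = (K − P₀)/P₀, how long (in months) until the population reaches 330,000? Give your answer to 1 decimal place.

t ≈ 17.3 months

A = (960000 − 32800)/32800 = 28.26829
330000 = 960000/(1 + 28.26829·e^(−0.156t)) → 1 + 28.26829·e^(−0.156t) = 2.90909
e^(−0.156t) = 0.067535 → t = ln(14.8072)/0.156 = 2.69511/0.156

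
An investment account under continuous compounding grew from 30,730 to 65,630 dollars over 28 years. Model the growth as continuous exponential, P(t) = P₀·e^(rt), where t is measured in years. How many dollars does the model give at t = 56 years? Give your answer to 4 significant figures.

≈ 140,200 dollars

r = ln(65630/30730) / 28 ≈ 0.0271 per year
P(56) = 30730 · e^(0.0271·56) = 30730 · 4.56121 ≈ 140165.86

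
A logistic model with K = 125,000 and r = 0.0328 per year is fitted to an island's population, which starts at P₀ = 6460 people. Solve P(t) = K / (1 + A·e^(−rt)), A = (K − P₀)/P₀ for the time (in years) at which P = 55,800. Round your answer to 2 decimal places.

A = (125000 − 6460)/6460 = 18.34985
55800 = 125000/(1 + 18.34985·e^(−0.0328t)) → 1 + 18.34985·e^(−0.0328t) = 2.24014
e^(−0.0328t) = 0.067583 → t = ln(14.79655)/0.0328 = 2.69439/0.0328

t ≈ 82.15 years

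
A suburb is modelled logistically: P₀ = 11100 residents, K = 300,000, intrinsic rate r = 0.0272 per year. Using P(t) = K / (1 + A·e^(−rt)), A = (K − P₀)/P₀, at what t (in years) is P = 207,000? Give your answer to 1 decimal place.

t ≈ 149.2 years

A = (300000 − 11100)/11100 = 26.02703
207000 = 300000/(1 + 26.02703·e^(−0.0272t)) → 1 + 26.02703·e^(−0.0272t) = 1.44928
e^(−0.0272t) = 0.017262 → t = ln(57.93112)/0.0272 = 4.05925/0.0272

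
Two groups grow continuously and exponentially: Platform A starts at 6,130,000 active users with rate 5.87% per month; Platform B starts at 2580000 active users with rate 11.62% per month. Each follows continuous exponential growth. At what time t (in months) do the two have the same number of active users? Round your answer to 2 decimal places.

t ≈ 15.05 months

6130000·e^(0.0587t) = 2580000·e^(0.1162t)
6130000/2580000 = e^((0.1162 − 0.0587)t) → ln(2.37597) = 0.0575·t
t = 0.86541 / 0.0575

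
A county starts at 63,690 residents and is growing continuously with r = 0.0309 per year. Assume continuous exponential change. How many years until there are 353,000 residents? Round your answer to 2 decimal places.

353000 = 63690 · e^(0.0309·t)
t = ln(353000/63690) / 0.0309 = ln(5.54247) / 0.0309 = 1.71244 / 0.0309

t ≈ 55.42 years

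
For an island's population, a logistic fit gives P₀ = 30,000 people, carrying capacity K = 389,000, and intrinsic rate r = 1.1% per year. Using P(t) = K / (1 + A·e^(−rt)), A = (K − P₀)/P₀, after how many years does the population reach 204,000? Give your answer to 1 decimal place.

t ≈ 234.5 years

A = (389000 − 30000)/30000 = 11.96667
204000 = 389000/(1 + 11.96667·e^(−0.011t)) → 1 + 11.96667·e^(−0.011t) = 1.90686
e^(−0.011t) = 0.075782 → t = ln(13.19568)/0.011 = 2.57989/0.011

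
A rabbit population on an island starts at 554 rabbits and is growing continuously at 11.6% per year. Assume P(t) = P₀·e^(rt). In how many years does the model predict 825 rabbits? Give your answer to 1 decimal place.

t ≈ 3.4 years

825 = 554 · e^(0.116·t)
t = ln(825/554) / 0.116 = ln(1.48917) / 0.116 = 0.39822 / 0.116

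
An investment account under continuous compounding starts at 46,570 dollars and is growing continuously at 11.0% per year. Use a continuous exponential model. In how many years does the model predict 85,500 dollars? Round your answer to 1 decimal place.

t ≈ 5.5 years

85500 = 46570 · e^(0.11·t)
t = ln(85500/46570) / 0.11 = ln(1.83595) / 0.11 = 0.60756 / 0.11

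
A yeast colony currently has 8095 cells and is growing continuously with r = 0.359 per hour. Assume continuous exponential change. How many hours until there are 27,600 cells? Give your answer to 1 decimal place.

27600 = 8095 · e^(0.359·t)
t = ln(27600/8095) / 0.359 = ln(3.40951) / 0.359 = 1.22657 / 0.359

t ≈ 3.4 hours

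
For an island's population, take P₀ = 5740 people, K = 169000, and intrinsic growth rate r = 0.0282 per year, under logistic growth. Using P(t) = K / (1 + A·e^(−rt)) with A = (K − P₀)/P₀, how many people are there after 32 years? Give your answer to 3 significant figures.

A = (169000 − 5740)/5740 = 28.44251
P(32) = 169000 / (1 + 28.44251·e^(−0.0282·32)) = 169000 / (1 + 28.44251·0.405595)
= 169000 / 12.53614 ≈ 13481.02

≈ 13,500 people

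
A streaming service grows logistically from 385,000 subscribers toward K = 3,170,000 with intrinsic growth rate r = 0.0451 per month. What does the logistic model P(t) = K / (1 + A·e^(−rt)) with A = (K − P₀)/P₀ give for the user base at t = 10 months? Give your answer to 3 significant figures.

≈ 565,000 subscribers

A = (3170000 − 385000)/385000 = 7.23377
P(10) = 3170000 / (1 + 7.23377·e^(−0.0451·10)) = 3170000 / (1 + 7.23377·0.636991)
= 3170000 / 5.60784 ≈ 565279.75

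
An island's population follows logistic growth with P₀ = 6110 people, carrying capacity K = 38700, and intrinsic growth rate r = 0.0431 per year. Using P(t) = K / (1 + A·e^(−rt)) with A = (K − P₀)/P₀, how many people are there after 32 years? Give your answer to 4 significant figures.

≈ 16,520 people

A = (38700 − 6110)/6110 = 5.33388
P(32) = 38700 / (1 + 5.33388·e^(−0.0431·32)) = 38700 / (1 + 5.33388·0.25178)
= 38700 / 2.34296 ≈ 16517.54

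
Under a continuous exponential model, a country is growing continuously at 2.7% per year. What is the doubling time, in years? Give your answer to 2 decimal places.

doubling time = ln(2) / |r| = 0.69315 / 0.027

doubling time ≈ 25.67 years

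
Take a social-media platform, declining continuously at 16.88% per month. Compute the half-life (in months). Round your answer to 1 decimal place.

half-life = ln(2) / |r| = 0.69315 / 0.1688

half-life ≈ 4.1 months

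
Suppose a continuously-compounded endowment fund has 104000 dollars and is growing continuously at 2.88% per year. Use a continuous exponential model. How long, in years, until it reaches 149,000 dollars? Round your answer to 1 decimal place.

t ≈ 12.5 years

149000 = 104000 · e^(0.0288·t)
t = ln(149000/104000) / 0.0288 = ln(1.43269) / 0.0288 = 0.35956 / 0.0288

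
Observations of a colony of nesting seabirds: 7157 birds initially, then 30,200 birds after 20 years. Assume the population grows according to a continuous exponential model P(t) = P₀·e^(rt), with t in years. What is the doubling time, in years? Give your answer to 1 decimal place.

doubling time ≈ 9.6 years

r = ln(30200/7157) / 20 = ln(4.21965) / 20 ≈ 0.071988 per year
doubling time = ln 2 / |r| = 0.69315 / 0.071988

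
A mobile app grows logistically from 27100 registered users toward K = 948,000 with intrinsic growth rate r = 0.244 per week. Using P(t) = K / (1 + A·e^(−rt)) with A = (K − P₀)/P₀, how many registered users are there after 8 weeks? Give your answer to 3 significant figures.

≈ 163,000 registered users

A = (948000 − 27100)/27100 = 33.98155
P(8) = 948000 / (1 + 33.98155·e^(−0.244·8)) = 948000 / (1 + 33.98155·0.14199)
= 948000 / 5.82503 ≈ 162745.84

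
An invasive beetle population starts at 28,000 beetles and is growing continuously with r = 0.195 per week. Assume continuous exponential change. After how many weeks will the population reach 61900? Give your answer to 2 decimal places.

61900 = 28000 · e^(0.195·t)
t = ln(61900/28000) / 0.195 = ln(2.21071) / 0.195 = 0.79332 / 0.195

t ≈ 4.07 weeks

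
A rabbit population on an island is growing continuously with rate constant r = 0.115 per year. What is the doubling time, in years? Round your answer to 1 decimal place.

doubling time = ln(2) / |r| = 0.69315 / 0.115

doubling time ≈ 6.0 years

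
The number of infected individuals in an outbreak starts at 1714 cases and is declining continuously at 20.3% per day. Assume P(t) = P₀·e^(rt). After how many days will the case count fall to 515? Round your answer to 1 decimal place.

t ≈ 5.9 days

515 = 1714 · e^(-0.203·t)
t = ln(515/1714) / -0.203 = ln(0.30047) / -0.203 = -1.20242 / -0.203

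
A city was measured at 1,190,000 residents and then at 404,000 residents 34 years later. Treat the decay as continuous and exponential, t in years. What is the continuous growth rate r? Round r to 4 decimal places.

r ≈ -0.0318 per year

404000 = 1190000 · e^(r·34)
e^(34r) = 404000/1190000 = 0.3395
r = ln(0.3395) / 34 = -1.08029 / 34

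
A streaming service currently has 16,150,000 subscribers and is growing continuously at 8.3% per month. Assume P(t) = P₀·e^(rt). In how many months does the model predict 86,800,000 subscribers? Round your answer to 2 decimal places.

t ≈ 20.26 months

86800000 = 16150000 · e^(0.083·t)
t = ln(86800000/16150000) / 0.083 = ln(5.37461) / 0.083 = 1.68169 / 0.083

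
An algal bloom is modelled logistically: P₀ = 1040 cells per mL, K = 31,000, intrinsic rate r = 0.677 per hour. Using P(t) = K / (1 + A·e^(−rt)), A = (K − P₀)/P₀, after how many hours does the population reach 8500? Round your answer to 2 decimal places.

t ≈ 3.53 hours

A = (31000 − 1040)/1040 = 28.80769
8500 = 31000/(1 + 28.80769·e^(−0.677t)) → 1 + 28.80769·e^(−0.677t) = 3.64706
e^(−0.677t) = 0.091887 → t = ln(10.88291)/0.677 = 2.38719/0.677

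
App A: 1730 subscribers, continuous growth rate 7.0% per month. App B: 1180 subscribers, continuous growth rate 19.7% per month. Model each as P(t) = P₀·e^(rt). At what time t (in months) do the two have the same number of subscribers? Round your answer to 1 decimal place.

1730·e^(0.07t) = 1180·e^(0.197t)
1730/1180 = e^((0.197 − 0.07)t) → ln(1.4661) = 0.127·t
t = 0.38261 / 0.127

t ≈ 3.0 months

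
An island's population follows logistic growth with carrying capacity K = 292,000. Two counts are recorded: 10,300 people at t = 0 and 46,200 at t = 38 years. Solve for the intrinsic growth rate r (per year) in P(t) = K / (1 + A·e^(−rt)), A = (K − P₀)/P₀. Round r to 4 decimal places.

A = (292000 − 10300)/10300 = 27.34951
46200 = 292000/(1 + 27.34951·e^(−r·38)) → e^(−38r) = (6.32035 − 1)/27.34951 = 0.194532
r = −ln(0.194532)/38 = 1.63716/38

r ≈ 0.0431 per year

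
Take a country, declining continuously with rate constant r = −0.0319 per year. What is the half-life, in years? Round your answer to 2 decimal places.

half-life ≈ 21.73 years

half-life = ln(2) / |r| = 0.69315 / 0.0319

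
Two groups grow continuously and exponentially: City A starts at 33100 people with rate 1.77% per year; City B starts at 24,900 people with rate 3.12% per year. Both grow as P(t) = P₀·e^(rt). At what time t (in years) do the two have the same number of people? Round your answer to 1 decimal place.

33100·e^(0.0177t) = 24900·e^(0.0312t)
33100/24900 = e^((0.0312 − 0.0177)t) → ln(1.32932) = 0.0135·t
t = 0.28467 / 0.0135

t ≈ 21.1 years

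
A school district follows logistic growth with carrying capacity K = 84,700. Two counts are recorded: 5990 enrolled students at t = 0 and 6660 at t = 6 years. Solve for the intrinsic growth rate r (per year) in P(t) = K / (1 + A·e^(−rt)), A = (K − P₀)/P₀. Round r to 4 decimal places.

r ≈ 0.0191 per year

A = (84700 − 5990)/5990 = 13.14023
6660 = 84700/(1 + 13.14023·e^(−r·6)) → e^(−6r) = (12.71772 − 1)/13.14023 = 0.891743
r = −ln(0.891743)/6 = 0.11458/6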